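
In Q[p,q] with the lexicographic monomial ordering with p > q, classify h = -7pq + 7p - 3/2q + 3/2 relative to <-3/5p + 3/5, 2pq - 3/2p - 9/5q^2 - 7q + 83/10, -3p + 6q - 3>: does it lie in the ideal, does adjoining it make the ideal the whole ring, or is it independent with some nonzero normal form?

First compute the reduced Gröbner basis of I by Buchberger's algorithm.
f_1 = -3/5p + 3/5, LT = p.
f_2 = 2pq - 3/2p - 9/5q^2 - 7q + 83/10, LT = pq.
f_3 = -3p + 6q - 3, LT = p.

S(f_1,f_2): lcm = pq. S = 3/4p + 9/10q^2 + 5/2q - 83/20.
  leading term p: subtract (-5/4)·f_1 from 3/4p + 9/10q^2 + 5/2q - 83/20 → 9/10q^2 + 5/2q - 17/5
  leading term q^2: no divisor's leading term divides it; move 9/10q^2 to the remainder.
  leading term q: no divisor's leading term divides it; move 5/2q to the remainder.
  leading term 1: no divisor's leading term divides it; move -17/5 to the remainder.
  remainder 9/10q^2 + 5/2q - 17/5 ≠ 0; add k_4 = 9/10q^2 + 5/2q - 17/5 to the basis.

S(f_1,f_3): lcm = p. S = 2q - 2.
  leading term q: no divisor's leading term divides it; move 2q to the remainder.
  leading term 1: no divisor's leading term divides it; move -2 to the remainder.
  remainder 2q - 2 ≠ 0; add k_5 = 2q - 2 to the basis.

The other S-polynomials (S(f_2,f_3), S(f_1,k_4), S(f_2,k_4), S(f_3,k_4), S(f_1,k_5), S(f_2,k_5), S(f_3,k_5), S(k_4,k_5)) all reduce to 0 modulo the current basis, so we have a Gröbner basis.
Inter-reduce: drop elements whose leading term is divisible by another's, tail-reduce, and make monic.
Reduced Gröbner basis: {p - 1, q - 1}.
Label its elements g_1 = p - 1, g_2 = q - 1.

Reduce h = -7pq + 7p - 3/2q + 3/2 modulo G:
  leading term pq: subtract (-7q)·g_1 from -7pq + 7p - 3/2q + 3/2 → 7p - 17/2q + 3/2
  leading term p: subtract (7)·g_1 from 7p - 17/2q + 3/2 → -17/2q + 17/2
  leading term q: subtract (-17/2)·g_2 from -17/2q + 17/2 → 0
  normal form = 0.
Since the normal form is 0, h ∈ I.

-7pq + 7p - 3/2q + 3/2 lies in I (it reduces to 0).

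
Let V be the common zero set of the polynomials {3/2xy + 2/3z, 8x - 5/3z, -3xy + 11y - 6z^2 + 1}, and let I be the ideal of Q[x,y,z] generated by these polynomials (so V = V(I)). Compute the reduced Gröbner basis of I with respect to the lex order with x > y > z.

G = {x - 5/24z, y - 6/11z^2 + 4/33z + 1/11, z^3 - 2/9z^2 + 337/90z}

f_1 = 3/2xy + 2/3z, LT = xy.
f_2 = 8x - 5/3z, LT = x.
f_3 = -3xy + 11y - 6z^2 + 1, LT = xy.

S(f_1,f_2): lcm = xy. S = 5/24yz + 4/9z.
  leading term yz: no divisor's leading term divides it; move 5/24yz to the remainder.
  leading term z: no divisor's leading term divides it; move 4/9z to the remainder.
  remainder 5/24yz + 4/9z ≠ 0; add g_4 = 5/24yz + 4/9z to the basis.

S(f_1,f_3): lcm = xy. S = 11/3y - 2z^2 + 4/9z + 1/3.
  leading term y: no divisor's leading term divides it; move 11/3y to the remainder.
  leading term z^2: no divisor's leading term divides it; move -2z^2 to the remainder.
  leading term z: no divisor's leading term divides it; move 4/9z to the remainder.
  leading term 1: no divisor's leading term divides it; move 1/3 to the remainder.
  remainder 11/3y - 2z^2 + 4/9z + 1/3 ≠ 0; add g_5 = 11/3y - 2z^2 + 4/9z + 1/3 to the basis.

S(f_3,g_4): lcm = xyz. S = -32/15xz - 11/3yz + 2z^3 - 1/3z.
  leading term xz: subtract (-4/15z)·f_2 from -32/15xz - 11/3yz + 2z^3 - 1/3z → -11/3yz + 2z^3 - 4/9z^2 - 1/3z
  leading term yz: subtract (-88/5)·g_4 from -11/3yz + 2z^3 - 4/9z^2 - 1/3z → 2z^3 - 4/9z^2 + 337/45z
  leading term z^3: no divisor's leading term divides it; move 2z^3 to the remainder.
  leading term z^2: no divisor's leading term divides it; move -4/9z^2 to the remainder.
  leading term z: no divisor's leading term divides it; move 337/45z to the remainder.
  remainder 2z^3 - 4/9z^2 + 337/45z ≠ 0; add g_6 = 2z^3 - 4/9z^2 + 337/45z to the basis.

The other S-polynomials (S(f_2,f_3), S(f_1,g_4), S(f_2,g_4), S(f_1,g_5), S(f_2,g_5), S(f_3,g_5), S(g_4,g_5), S(f_1,g_6), S(f_2,g_6), S(f_3,g_6), S(g_4,g_6), S(g_5,g_6)) all reduce to 0 modulo the current basis, so we have a Gröbner basis.
Inter-reduce: drop elements whose leading term is divisible by another's, tail-reduce, and make monic.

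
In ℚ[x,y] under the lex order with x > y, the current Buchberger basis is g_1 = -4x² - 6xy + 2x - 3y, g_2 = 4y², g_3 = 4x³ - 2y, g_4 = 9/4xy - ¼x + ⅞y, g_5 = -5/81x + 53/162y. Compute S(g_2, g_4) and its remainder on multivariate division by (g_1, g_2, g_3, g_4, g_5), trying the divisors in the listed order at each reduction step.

lcm(LM(g_2), LM(g_4)) = xy².
S = (lcm/LT(g_2))·g_2 − (lcm/LT(g_4))·g_4 = 1/9xy - 7/18y².
Reduce S modulo (g_1, g_2, g_3, g_4, g_5) in that order:
  leading term xy: subtract (4/81)·g_4 from 1/9xy - 7/18y² → 1/81x - 7/18y² - 7/162y
  leading term x: subtract (-⅕)·g_5 from 1/81x - 7/18y² - 7/162y → -7/18y² + 1/45y
  leading term y²: subtract (-7/72)·g_2 from -7/18y² + 1/45y → 1/45y
  leading term y: no divisor's leading term divides it; move 1/45y to the remainder.
The remainder 1/45y is nonzero, so it would be added as the next basis element.
This is the inner loop of Buchberger's algorithm — each nonzero remainder becomes a new basis element.

S(g_2, g_4) = 1/9xy - 7/18y²; remainder on division = 1/45y.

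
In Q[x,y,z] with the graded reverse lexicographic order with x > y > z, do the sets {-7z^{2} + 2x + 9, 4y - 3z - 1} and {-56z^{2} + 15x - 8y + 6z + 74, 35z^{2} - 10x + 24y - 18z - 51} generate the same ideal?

For a fixed monomial order, each ideal has a unique reduced Gröbner basis; comparing bases decides equality.
Buchberger on the first generating set:
f_1 = -7z^{2} + 2x + 9, LT = z^{2}.
f_2 = 4y - 3z - 1, LT = y.

The S-polynomials (S(f_1,f_2)) all reduce to 0 modulo the current basis, so we have a Gröbner basis.
Inter-reduce: drop elements whose leading term is divisible by another's, tail-reduce, and make monic.
Reduced Gröbner basis: {z^{2} - \tfrac{2}{7}x - \tfrac{9}{7}, y - \tfrac{3}{4}z - \tfrac{1}{4}}.

Buchberger on the second generating set:
h_1 = -56z^{2} + 15x - 8y + 6z + 74, LT = z^{2}.
h_2 = 35z^{2} - 10x + 24y - 18z - 51, LT = z^{2}.

S(h_1,h_2): lcm = z^{2}. S = \tfrac{1}{56}x - \tfrac{19}{35}y + \tfrac{57}{140}z + \tfrac{19}{140}.
  leading term x: no divisor's leading term divides it; move \tfrac{1}{56}x to the remainder.
  leading term y: no divisor's leading term divides it; move -\tfrac{19}{35}y to the remainder.
  leading term z: no divisor's leading term divides it; move \tfrac{57}{140}z to the remainder.
  leading term 1: no divisor's leading term divides it; move \tfrac{19}{140} to the remainder.
  remainder \tfrac{1}{56}x - \tfrac{19}{35}y + \tfrac{57}{140}z + \tfrac{19}{140} ≠ 0; add k_3 = \tfrac{1}{56}x - \tfrac{19}{35}y + \tfrac{57}{140}z + \tfrac{19}{140} to the basis.

The other S-polynomials (S(h_1,k_3), S(h_2,k_3)) all reduce to 0 modulo the current basis, so we have a Gröbner basis.
Inter-reduce: drop elements whose leading term is divisible by another's, tail-reduce, and make monic.
Reduced Gröbner basis: {z^{2} - 8y + 6z + \tfrac{5}{7}, x - \tfrac{152}{5}y + \tfrac{114}{5}z + \tfrac{38}{5}}.

The bases are distinct; the ideals are different.

No, the ideals differ.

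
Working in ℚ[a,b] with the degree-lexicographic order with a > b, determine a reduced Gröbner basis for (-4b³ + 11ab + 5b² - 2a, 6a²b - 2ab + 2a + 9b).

G = {a³ - ⅔ab² + 3/2a² + ⅚ab + 3/2a, a²b - ⅓ab + ⅓a + 3/2b, b³ - 11/4ab - 5/4b² + ½a}

This is the nonlinear analogue of row-reducing a linear system.

f_1 = -4b³ + 11ab + 5b² - 2a, LT = b³.
f_2 = 6a²b - 2ab + 2a + 9b, LT = a²b.

S(f_1,f_2): lcm = a²b³. S = -11/4a³b - 5/4a²b² + ⅓ab³ + ½a³ - ⅓ab² - 3/2b³.
  leading term a³b: subtract (-11/24a)·f_2 from -11/4a³b - 5/4a²b² + ⅓ab³ + ½a³ - ⅓ab² - 3/2b³ → -5/4a²b² + ⅓ab³ + ½a³ - 11/12a²b - ⅓ab² - 3/2b³ + 11/12a² + 33/8ab
  leading term a²b²: subtract (-5/24b)·f_2 from -5/4a²b² + ⅓ab³ + ½a³ - 11/12a²b - ⅓ab² - 3/2b³ + 11/12a² + 33/8ab → ⅓ab³ + ½a³ - 11/12a²b - ¾ab² - 3/2b³ + 11/12a² + 109/24ab + 15/8b²
  leading term ab³: subtract (-1/12a)·f_1 from ⅓ab³ + ½a³ - 11/12a²b - ¾ab² - 3/2b³ + 11/12a² + 109/24ab + 15/8b² → ½a³ - ⅓ab² - 3/2b³ + ¾a² + 109/24ab + 15/8b²
  leading term a³: no divisor's leading term divides it; move ½a³ to the remainder.
  leading term ab²: no divisor's leading term divides it; move -⅓ab² to the remainder.
  leading term b³: subtract (⅜)·f_1 from -3/2b³ + ¾a² + 109/24ab + 15/8b² → ¾a² + 5/12ab + ¾a
  leading term a²: no divisor's leading term divides it; move ¾a² to the remainder.
  leading term ab: no divisor's leading term divides it; move 5/12ab to the remainder.
  leading term a: no divisor's leading term divides it; move ¾a to the remainder.
  remainder ½a³ - ⅓ab² + ¾a² + 5/12ab + ¾a ≠ 0; add g_3 = ½a³ - ⅓ab² + ¾a² + 5/12ab + ¾a to the basis.

S(f_1,g_3): leading monomials are coprime, so the S-polynomial reduces to 0 (Buchberger's first criterion).
S(f_2,g_3): lcm = a³b. S = ⅔ab³ - 11/6a²b - ⅚ab² + ⅓a².
  leading term ab³: subtract (-⅙a)·f_1 from ⅔ab³ - 11/6a²b - ⅚ab² + ⅓a² → 0
  remainder 0.

Every S-polynomial of the final basis reduces to 0, so we have a Gröbner basis.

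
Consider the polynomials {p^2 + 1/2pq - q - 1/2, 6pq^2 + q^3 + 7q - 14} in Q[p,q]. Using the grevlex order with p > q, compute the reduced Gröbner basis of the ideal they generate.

f_1 = p^2 + 1/2pq - q - 1/2, LT = p^2.
f_2 = 6pq^2 + q^3 + 7q - 14, LT = pq^2.

S(f_1,f_2): lcm = p^2q^2. S = 1/3pq^3 - q^3 - 7/6pq - 1/2q^2 + 7/3p.
  reduce S modulo (f_1, f_2):
  remainder -1/18q^4 - q^3 - 7/6pq - 8/9q^2 + 7/3p + 7/9q ≠ 0; add g_3 = -1/18q^4 - q^3 - 7/6pq - 8/9q^2 + 7/3p + 7/9q to the basis.

The other S-polynomials (S(f_1,g_3), S(f_2,g_3)) all reduce to 0 modulo the current basis, so we have a Gröbner basis.

G = {q^4 + 18q^3 + 21pq + 16q^2 - 42p - 14q, pq^2 + 1/6q^3 + 7/6q - 7/3, p^2 + 1/2pq - q - 1/2}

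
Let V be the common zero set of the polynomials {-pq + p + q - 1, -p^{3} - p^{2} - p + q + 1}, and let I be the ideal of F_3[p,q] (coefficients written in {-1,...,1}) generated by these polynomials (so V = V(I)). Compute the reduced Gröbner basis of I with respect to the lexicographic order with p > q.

G = {p^{3} + p^{2} + p - q - 1, pq - p - q + 1, q^{2} - 1}

f_1 = -pq + p + q - 1, LT = pq.
f_2 = -p^{3} - p^{2} - p + q + 1, LT = p^{3}.

S(f_1,f_2): lcm = p^{3}q. S = -p^{3} + p^{2}q + p^{2} - pq + q^{2} + q.
  leading term p^{3}: subtract (1)·f_2 from -p^{3} + p^{2}q + p^{2} - pq + q^{2} + q → p^{2}q - p^{2} - pq + p + q^{2} - 1
  leading term p^{2}q: subtract (-p)·f_1 from p^{2}q - p^{2} - pq + p + q^{2} - 1 → q^{2} - 1
  leading term q^{2}: no divisor's leading term divides it; move q^{2} to the remainder.
  leading term 1: no divisor's leading term divides it; move -1 to the remainder.
  remainder q^{2} - 1 ≠ 0; add g_3 = q^{2} - 1 to the basis.

The other S-polynomials (S(f_1,g_3), S(f_2,g_3)) all reduce to 0 modulo the current basis, so we have a Gröbner basis.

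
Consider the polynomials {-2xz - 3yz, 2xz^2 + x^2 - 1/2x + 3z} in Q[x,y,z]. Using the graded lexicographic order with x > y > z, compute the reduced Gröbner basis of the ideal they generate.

Buchberger's algorithm terminates because the ascending chain of leading-term ideals stabilizes.

f_1 = -2xz - 3yz, LT = xz.
f_2 = 2xz^2 + x^2 - 1/2x + 3z, LT = xz^2.

S(f_1,f_2): lcm = xz^2. S = 3/2yz^2 - 1/2x^2 + 1/4x - 3/2z.
  leading term yz^2: no divisor's leading term divides it; move 3/2yz^2 to the remainder.
  leading term x^2: no divisor's leading term divides it; move -1/2x^2 to the remainder.
  leading term x: no divisor's leading term divides it; move 1/4x to the remainder.
  leading term z: no divisor's leading term divides it; move -3/2z to the remainder.
  remainder 3/2yz^2 - 1/2x^2 + 1/4x - 3/2z ≠ 0; add g_3 = 3/2yz^2 - 1/2x^2 + 1/4x - 3/2z to the basis.

S(f_1,g_3): lcm = xyz^2. S = 3/2y^2z^2 + 1/3x^3 - 1/6x^2 + xz.
  leading term y^2z^2: subtract (y)·g_3 from 3/2y^2z^2 + 1/3x^3 - 1/6x^2 + xz → 1/3x^3 + 1/2x^2y - 1/6x^2 - 1/4xy + xz + 3/2yz
  leading term x^3: no divisor's leading term divides it; move 1/3x^3 to the remainder.
  leading term x^2y: no divisor's leading term divides it; move 1/2x^2y to the remainder.
  leading term x^2: no divisor's leading term divides it; move -1/6x^2 to the remainder.
  leading term xy: no divisor's leading term divides it; move -1/4xy to the remainder.
  leading term xz: subtract (-1/2)·f_1 from xz + 3/2yz → 0
  remainder 1/3x^3 + 1/2x^2y - 1/6x^2 - 1/4xy ≠ 0; add g_4 = 1/3x^3 + 1/2x^2y - 1/6x^2 - 1/4xy to the basis.

S(f_2,g_3): lcm = xyz^2. S = 1/3x^3 + 1/2x^2y - 1/6x^2 - 1/4xy + xz + 3/2yz.
  leading term x^3: subtract (1)·g_4 from 1/3x^3 + 1/2x^2y - 1/6x^2 - 1/4xy + xz + 3/2yz → xz + 3/2yz
  leading term xz: subtract (-1/2)·f_1 from xz + 3/2yz → 0
  remainder 0.

S(f_1,g_4): lcm = x^3z. S = 1/2x^2z + 3/4xyz.
  leading term x^2z: subtract (-1/4x)·f_1 from 1/2x^2z + 3/4xyz → 0
  remainder 0.

S(f_2,g_4): lcm = x^3z^2. S = -3/2x^2yz^2 + 1/2x^4 + 1/2x^2z^2 + 3/4xyz^2 - 1/4x^3 + 3/2x^2z.
  leading term x^2yz^2: subtract (3/4xyz)·f_1 from -3/2x^2yz^2 + 1/2x^4 + 1/2x^2z^2 + 3/4xyz^2 - 1/4x^3 + 3/2x^2z → 9/4xy^2z^2 + 1/2x^4 + 1/2x^2z^2 + 3/4xyz^2 - 1/4x^3 + 3/2x^2z
  leading term xy^2z^2: subtract (-9/8y^2z)·f_1 from 9/4xy^2z^2 + 1/2x^4 + 1/2x^2z^2 + 3/4xyz^2 - 1/4x^3 + 3/2x^2z → -27/8y^3z^2 + 1/2x^4 + 1/2x^2z^2 + 3/4xyz^2 - 1/4x^3 + 3/2x^2z
  leading term y^3z^2: subtract (-9/4y^2)·g_3 from -27/8y^3z^2 + 1/2x^4 + 1/2x^2z^2 + 3/4xyz^2 - 1/4x^3 + 3/2x^2z → 1/2x^4 - 9/8x^2y^2 + 1/2x^2z^2 + 3/4xyz^2 - 1/4x^3 + 3/2x^2z + 9/16xy^2 - 27/8y^2z
  leading term x^4: subtract (3/2x)·g_4 from 1/2x^4 - 9/8x^2y^2 + 1/2x^2z^2 + 3/4xyz^2 - 1/4x^3 + 3/2x^2z + 9/16xy^2 - 27/8y^2z → -3/4x^3y - 9/8x^2y^2 + 1/2x^2z^2 + 3/4xyz^2 + 3/8x^2y + 3/2x^2z + 9/16xy^2 - 27/8y^2z
  leading term x^3y: subtract (-9/4y)·g_4 from -3/4x^3y - 9/8x^2y^2 + 1/2x^2z^2 + 3/4xyz^2 + 3/8x^2y + 3/2x^2z + 9/16xy^2 - 27/8y^2z → 1/2x^2z^2 + 3/4xyz^2 + 3/2x^2z - 27/8y^2z
  leading term x^2z^2: subtract (-1/4xz)·f_1 from 1/2x^2z^2 + 3/4xyz^2 + 3/2x^2z - 27/8y^2z → 3/2x^2z - 27/8y^2z
  leading term x^2z: subtract (-3/4x)·f_1 from 3/2x^2z - 27/8y^2z → -9/4xyz - 27/8y^2z
  leading term xyz: subtract (9/8y)·f_1 from -9/4xyz - 27/8y^2z → 0
  remainder 0.

S(g_3,g_4): leading monomials are coprime, so the S-polynomial reduces to 0 (Buchberger's first criterion).
Every S-polynomial of the final basis reduces to 0, so we have a Gröbner basis.
Inter-reduce: drop elements whose leading term is divisible by another's, tail-reduce, and make monic.

G = {x^3 + 3/2x^2y - 1/2x^2 - 3/4xy, yz^2 - 1/3x^2 + 1/6x - z, xz + 3/2yz}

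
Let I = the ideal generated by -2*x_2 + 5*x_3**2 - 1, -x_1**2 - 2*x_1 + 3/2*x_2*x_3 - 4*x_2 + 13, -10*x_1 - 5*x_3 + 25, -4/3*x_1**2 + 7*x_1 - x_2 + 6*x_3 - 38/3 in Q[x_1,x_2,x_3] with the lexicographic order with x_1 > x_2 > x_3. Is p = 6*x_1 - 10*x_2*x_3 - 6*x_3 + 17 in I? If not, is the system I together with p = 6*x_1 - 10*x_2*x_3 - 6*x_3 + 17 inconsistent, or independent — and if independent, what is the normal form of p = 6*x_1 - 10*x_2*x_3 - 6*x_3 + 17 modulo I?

Adjoining 6*x_1 - 10*x_2*x_3 - 6*x_3 + 17 makes the ideal the whole ring: the system is inconsistent.

First compute the reduced Gröbner basis of I by Buchberger's algorithm.
f_1 = -2*x_2 + 5*x_3**2 - 1, LT = x_2.
f_2 = -x_1**2 - 2*x_1 + 3/2*x_2*x_3 - 4*x_2 + 13, LT = x_1**2.
f_3 = -10*x_1 - 5*x_3 + 25, LT = x_1.
f_4 = -4/3*x_1**2 + 7*x_1 - x_2 + 6*x_3 - 38/3, LT = x_1**2.

S(f_2,f_3): lcm = x_1**2. S = -1/2*x_1*x_3 + 9/2*x_1 - 3/2*x_2*x_3 + 4*x_2 - 13.
  leading term x_1*x_3: subtract (1/20*x_3)·f_3 from -1/2*x_1*x_3 + 9/2*x_1 - 3/2*x_2*x_3 + 4*x_2 - 13 → 9/2*x_1 - 3/2*x_2*x_3 + 4*x_2 + 1/4*x_3**2 - 5/4*x_3 - 13
  leading term x_1: subtract (-9/20)·f_3 from 9/2*x_1 - 3/2*x_2*x_3 + 4*x_2 + 1/4*x_3**2 - 5/4*x_3 - 13 → -3/2*x_2*x_3 + 4*x_2 + 1/4*x_3**2 - 7/2*x_3 - 7/4
  leading term x_2*x_3: subtract (3/4*x_3)·f_1 from -3/2*x_2*x_3 + 4*x_2 + 1/4*x_3**2 - 7/2*x_3 - 7/4 → 4*x_2 - 15/4*x_3**3 + 1/4*x_3**2 - 11/4*x_3 - 7/4
  leading term x_2: subtract (-2)·f_1 from 4*x_2 - 15/4*x_3**3 + 1/4*x_3**2 - 11/4*x_3 - 7/4 → -15/4*x_3**3 + 41/4*x_3**2 - 11/4*x_3 - 15/4
  leading term x_3**3: no divisor's leading term divides it; move -15/4*x_3**3 to the remainder.
  leading term x_3**2: no divisor's leading term divides it; move 41/4*x_3**2 to the remainder.
  leading term x_3: no divisor's leading term divides it; move -11/4*x_3 to the remainder.
  leading term 1: no divisor's leading term divides it; move -15/4 to the remainder.
  remainder -15/4*x_3**3 + 41/4*x_3**2 - 11/4*x_3 - 15/4 ≠ 0; add h_5 = -15/4*x_3**3 + 41/4*x_3**2 - 11/4*x_3 - 15/4 to the basis.

S(f_2,f_4): lcm = x_1**2. S = 29/4*x_1 - 3/2*x_2*x_3 + 13/4*x_2 + 9/2*x_3 - 45/2.
  leading term x_1: subtract (-29/40)·f_3 from 29/4*x_1 - 3/2*x_2*x_3 + 13/4*x_2 + 9/2*x_3 - 45/2 → -3/2*x_2*x_3 + 13/4*x_2 + 7/8*x_3 - 35/8
  leading term x_2*x_3: subtract (3/4*x_3)·f_1 from -3/2*x_2*x_3 + 13/4*x_2 + 7/8*x_3 - 35/8 → 13/4*x_2 - 15/4*x_3**3 + 13/8*x_3 - 35/8
  leading term x_2: subtract (-13/8)·f_1 from 13/4*x_2 - 15/4*x_3**3 + 13/8*x_3 - 35/8 → -15/4*x_3**3 + 65/8*x_3**2 + 13/8*x_3 - 6
  leading term x_3**3: subtract (1)·h_5 from -15/4*x_3**3 + 65/8*x_3**2 + 13/8*x_3 - 6 → -17/8*x_3**2 + 35/8*x_3 - 9/4
  leading term x_3**2: no divisor's leading term divides it; move -17/8*x_3**2 to the remainder.
  leading term x_3: no divisor's leading term divides it; move 35/8*x_3 to the remainder.
  leading term 1: no divisor's leading term divides it; move -9/4 to the remainder.
  remainder -17/8*x_3**2 + 35/8*x_3 - 9/4 ≠ 0; add h_6 = -17/8*x_3**2 + 35/8*x_3 - 9/4 to the basis.

S(h_5,h_6): lcm = x_3**3. S = -172/255*x_3**2 - 83/255*x_3 + 1.
  leading term x_3**2: subtract (1376/4335)·h_6 from -172/255*x_3**2 - 83/255*x_3 + 1 → -2477/1445*x_3 + 2477/1445
  leading term x_3: no divisor's leading term divides it; move -2477/1445*x_3 to the remainder.
  leading term 1: no divisor's leading term divides it; move 2477/1445 to the remainder.
  remainder -2477/1445*x_3 + 2477/1445 ≠ 0; add h_7 = -2477/1445*x_3 + 2477/1445 to the basis.

The other S-polynomials (S(f_1,f_2), S(f_1,f_3), S(f_1,f_4), S(f_3,f_4), S(f_1,h_5), S(f_2,h_5), S(f_3,h_5), S(f_4,h_5), S(f_1,h_6), S(f_2,h_6), S(f_3,h_6), S(f_4,h_6), S(f_1,h_7), S(f_2,h_7), S(f_3,h_7), S(f_4,h_7), S(h_5,h_7), S(h_6,h_7)) all reduce to 0 modulo the current basis, so we have a Gröbner basis.
Inter-reduce: drop elements whose leading term is divisible by another's, tail-reduce, and make monic.
Reduced Gröbner basis: {x_1 - 2, x_2 - 2, x_3 - 1}.
Label its elements g_1 = x_1 - 2, g_2 = x_2 - 2, g_3 = x_3 - 1.

Reduce p = 6*x_1 - 10*x_2*x_3 - 6*x_3 + 17 modulo G:
  leading term x_1: subtract (6)·g_1 from 6*x_1 - 10*x_2*x_3 - 6*x_3 + 17 → -10*x_2*x_3 - 6*x_3 + 29
  leading term x_2*x_3: subtract (-10*x_3)·g_2 from -10*x_2*x_3 - 6*x_3 + 29 → -26*x_3 + 29
  leading term x_3: subtract (-26)·g_3 from -26*x_3 + 29 → 3
  leading term 1: no divisor's leading term divides it; move 3 to the remainder.
  normal form = 3.
The normal form is nonzero, so p ∉ I. Since p minus its normal form lies in I, I + (p) = I + (r) where r = 3; decide whether this ideal is the whole ring.
Here r = 3 is a nonzero constant, hence a unit: 1 ∈ I + (p), the Gröbner basis of I + (p) is {1}, and the enlarged system has no common solution — adjoining p is inconsistent.

The remainder on division by a Gröbner basis is unique — it is the normal form.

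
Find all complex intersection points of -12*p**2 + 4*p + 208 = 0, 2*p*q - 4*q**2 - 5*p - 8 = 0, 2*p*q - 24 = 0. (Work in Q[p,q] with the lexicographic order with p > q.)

Compute a lex Gröbner basis by Buchberger's algorithm.
f_1 = -12*p**2 + 4*p + 208, LT = p**2.
f_2 = 2*p*q - 5*p - 4*q**2 - 8, LT = p*q.
f_3 = 2*p*q - 24, LT = p*q.

S(f_1,f_2): lcm = p**2*q. S = 5/2*p**2 + 2*p*q**2 - 1/3*p*q + 4*p - 52/3*q.
  leading term p**2: subtract (-5/24)·f_1 from 5/2*p**2 + 2*p*q**2 - 1/3*p*q + 4*p - 52/3*q → 2*p*q**2 - 1/3*p*q + 29/6*p - 52/3*q + 130/3
  leading term p*q**2: subtract (q)·f_2 from 2*p*q**2 - 1/3*p*q + 29/6*p - 52/3*q + 130/3 → 14/3*p*q + 29/6*p + 4*q**3 - 28/3*q + 130/3
  leading term p*q: subtract (7/3)·f_2 from 14/3*p*q + 29/6*p + 4*q**3 - 28/3*q + 130/3 → 33/2*p + 4*q**3 + 28/3*q**2 - 28/3*q + 62
  leading term p: no divisor's leading term divides it; move 33/2*p to the remainder.
  leading term q**3: no divisor's leading term divides it; move 4*q**3 to the remainder.
  leading term q**2: no divisor's leading term divides it; move 28/3*q**2 to the remainder.
  leading term q: no divisor's leading term divides it; move -28/3*q to the remainder.
  leading term 1: no divisor's leading term divides it; move 62 to the remainder.
  remainder 33/2*p + 4*q**3 + 28/3*q**2 - 28/3*q + 62 ≠ 0; add h_4 = 33/2*p + 4*q**3 + 28/3*q**2 - 28/3*q + 62 to the basis.

S(f_1,f_3): lcm = p**2*q. S = -1/3*p*q + 12*p - 52/3*q.
  leading term p*q: subtract (-1/6)·f_2 from -1/3*p*q + 12*p - 52/3*q → 67/6*p - 2/3*q**2 - 52/3*q - 4/3
  leading term p: subtract (67/99)·h_4 from 67/6*p - 2/3*q**2 - 52/3*q - 4/3 → -268/99*q**3 - 2074/297*q**2 - 3272/297*q - 4286/99
  leading term q**3: no divisor's leading term divides it; move -268/99*q**3 to the remainder.
  leading term q**2: no divisor's leading term divides it; move -2074/297*q**2 to the remainder.
  leading term q: no divisor's leading term divides it; move -3272/297*q to the remainder.
  leading term 1: no divisor's leading term divides it; move -4286/99 to the remainder.
  remainder -268/99*q**3 - 2074/297*q**2 - 3272/297*q - 4286/99 ≠ 0; add h_5 = -268/99*q**3 - 2074/297*q**2 - 3272/297*q - 4286/99 to the basis.

S(f_2,f_3): lcm = p*q. S = -5/2*p - 2*q**2 + 8.
  leading term p: subtract (-5/33)·h_4 from -5/2*p - 2*q**2 + 8 → 20/33*q**3 - 58/99*q**2 - 140/99*q + 574/33
  leading term q**3: subtract (-15/67)·h_5 from 20/33*q**3 - 58/99*q**2 - 140/99*q + 574/33 → -144/67*q**2 - 260/67*q + 516/67
  leading term q**2: no divisor's leading term divides it; move -144/67*q**2 to the remainder.
  leading term q: no divisor's leading term divides it; move -260/67*q to the remainder.
  leading term 1: no divisor's leading term divides it; move 516/67 to the remainder.
  remainder -144/67*q**2 - 260/67*q + 516/67 ≠ 0; add h_6 = -144/67*q**2 - 260/67*q + 516/67 to the basis.

S(f_1,h_4): lcm = p**2. S = -8/33*p*q**3 - 56/99*p*q**2 + 56/99*p*q - 45/11*p - 52/3.
  leading term p*q**3: subtract (-4/33*q**2)·f_2 from -8/33*p*q**3 - 56/99*p*q**2 + 56/99*p*q - 45/11*p - 52/3 → -116/99*p*q**2 + 56/99*p*q - 45/11*p - 16/33*q**4 - 32/33*q**2 - 52/3
  leading term p*q**2: subtract (-58/99*q)·f_2 from -116/99*p*q**2 + 56/99*p*q - 45/11*p - 16/33*q**4 - 32/33*q**2 - 52/3 → -26/11*p*q - 45/11*p - 16/33*q**4 - 232/99*q**3 - 32/33*q**2 - 464/99*q - 52/3
  leading term p*q: subtract (-13/11)·f_2 from -26/11*p*q - 45/11*p - 16/33*q**4 - 232/99*q**3 - 32/33*q**2 - 464/99*q - 52/3 → -10*p - 16/33*q**4 - 232/99*q**3 - 188/33*q**2 - 464/99*q - 884/33
  leading term p: subtract (-20/33)·h_4 from -10*p - 16/33*q**4 - 232/99*q**3 - 188/33*q**2 - 464/99*q - 884/33 → -16/33*q**4 + 8/99*q**3 - 4/99*q**2 - 1024/99*q + 356/33
  leading term q**4: subtract (12/67*q)·h_5 from -16/33*q**4 + 8/99*q**3 - 4/99*q**2 - 1024/99*q + 356/33 → 2944/2211*q**3 + 12820/6633*q**2 - 17176/6633*q + 356/33
  leading term q**3: subtract (-2208/4489)·h_5 from 2944/2211*q**3 + 12820/6633*q**2 - 17176/6633*q + 356/33 → -20228/13467*q**2 - 107848/13467*q - 47164/4489
  leading term q**2: subtract (5057/7236)·h_6 from -20228/13467*q**2 - 107848/13467*q - 47164/4489 → -143/27*q - 143/9
  leading term q: no divisor's leading term divides it; move -143/27*q to the remainder.
  leading term 1: no divisor's leading term divides it; move -143/9 to the remainder.
  remainder -143/27*q - 143/9 ≠ 0; add h_7 = -143/27*q - 143/9 to the basis.

The other S-polynomials (S(f_2,h_4), S(f_3,h_4), S(f_1,h_5), S(f_2,h_5), S(f_3,h_5), S(h_4,h_5), S(f_1,h_6), S(f_2,h_6), S(f_3,h_6), S(h_4,h_6), S(h_5,h_6), S(f_1,h_7), S(f_2,h_7), S(f_3,h_7), S(h_4,h_7), S(h_5,h_7), S(h_6,h_7)) all reduce to 0 modulo the current basis, so we have a Gröbner basis.
Inter-reduce: drop elements whose leading term is divisible by another's, tail-reduce, and make monic.
Reduced Gröbner basis: {p + 4, q + 3}.

From the last basis element, q + 3 = 0, so q takes values in {-3}. Each choice, substituted upward through the basis, yields the corresponding point(s) of the solution set.
  q = -3: the earlier basis element becomes p + 4 = 0, giving p = -4 — point (-4, -3).
Check: every point annihilates each of the original generators.

{(-4, -3)}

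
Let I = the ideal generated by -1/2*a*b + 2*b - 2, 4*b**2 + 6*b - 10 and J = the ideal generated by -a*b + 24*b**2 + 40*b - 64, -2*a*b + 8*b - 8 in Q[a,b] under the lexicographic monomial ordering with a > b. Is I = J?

Since reduced Gröbner bases are canonical representatives of ideals under a given ordering, it suffices to compute and compare them.
Buchberger on the first generating set:
f_1 = -1/2*a*b + 2*b - 2, LT = a*b.
f_2 = 4*b**2 + 6*b - 10, LT = b**2.

S(f_1,f_2): lcm = a*b**2. S = -3/2*a*b + 5/2*a - 4*b**2 + 4*b.
  reduce S modulo (f_1, f_2):
  remainder 5/2*a + 4*b - 4 ≠ 0; add g_3 = 5/2*a + 4*b - 4 to the basis.

The other S-polynomials (S(f_1,g_3), S(f_2,g_3)) all reduce to 0 modulo the current basis, so we have a Gröbner basis.
Inter-reduce: drop elements whose leading term is divisible by another's, tail-reduce, and make monic.
Reduced Gröbner basis: {a + 8/5*b - 8/5, b**2 + 3/2*b - 5/2}.

Buchberger on the second generating set:
h_1 = -a*b + 24*b**2 + 40*b - 64, LT = a*b.
h_2 = -2*a*b + 8*b - 8, LT = a*b.

S(h_1,h_2): lcm = a*b. S = -24*b**2 - 36*b + 60.
  reduce S modulo (h_1, h_2):
  remainder -24*b**2 - 36*b + 60 ≠ 0; add k_3 = -24*b**2 - 36*b + 60 to the basis.

S(h_1,k_3): lcm = a*b**2. S = -3/2*a*b + 5/2*a - 24*b**3 - 40*b**2 + 64*b.
  reduce S modulo (h_1, h_2, k_3):
  remainder 5/2*a + 4*b - 4 ≠ 0; add k_4 = 5/2*a + 4*b - 4 to the basis.

The other S-polynomials (S(h_2,k_3), S(h_1,k_4), S(h_2,k_4), S(k_3,k_4)) all reduce to 0 modulo the current basis, so we have a Gröbner basis.
Inter-reduce: drop elements whose leading term is divisible by another's, tail-reduce, and make monic.
Reduced Gröbner basis: {a + 8/5*b - 8/5, b**2 + 3/2*b - 5/2}.

Same reduced basis, so the two generating sets span the same ideal.

Yes, the ideals are equal.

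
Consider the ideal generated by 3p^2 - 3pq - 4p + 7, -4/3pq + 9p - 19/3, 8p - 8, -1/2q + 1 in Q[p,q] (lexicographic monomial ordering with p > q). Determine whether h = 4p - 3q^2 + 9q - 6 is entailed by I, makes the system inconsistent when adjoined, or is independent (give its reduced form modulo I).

First compute the reduced Gröbner basis of I by Buchberger's algorithm.
f_1 = 3p^2 - 3pq - 4p + 7, LT = p^2.
f_2 = -4/3pq + 9p - 19/3, LT = pq.
f_3 = 8p - 8, LT = p.
f_4 = -1/2q + 1, LT = q.

The S-polynomials (S(f_1,f_2), S(f_1,f_3), S(f_1,f_4), S(f_2,f_3), S(f_2,f_4), S(f_3,f_4)) all reduce to 0 modulo the current basis, so we have a Gröbner basis.
Inter-reduce: drop elements whose leading term is divisible by another's, tail-reduce, and make monic.
Reduced Gröbner basis: {p - 1, q - 2}.
Label its elements g_1 = p - 1, g_2 = q - 2.

Reduce h = 4p - 3q^2 + 9q - 6 modulo G:
  leading term p: subtract (4)·g_1 from 4p - 3q^2 + 9q - 6 → -3q^2 + 9q - 2
  leading term q^2: subtract (-3q)·g_2 from -3q^2 + 9q - 2 → 3q - 2
  leading term q: subtract (3)·g_2 from 3q - 2 → 4
  leading term 1: no divisor's leading term divides it; move 4 to the remainder.
  normal form = 4.
The normal form is nonzero, so h ∉ I. Since h minus its normal form lies in I, I + (h) = I + (r) where r = 4; decide whether this ideal is the whole ring.
Here r = 4 is a nonzero constant, hence a unit: 1 ∈ I + (h), the Gröbner basis of I + (h) is {1}, and the enlarged system has no common solution — adjoining h is inconsistent.

Adjoining 4p - 3q^2 + 9q - 6 makes the ideal the whole ring: the system is inconsistent.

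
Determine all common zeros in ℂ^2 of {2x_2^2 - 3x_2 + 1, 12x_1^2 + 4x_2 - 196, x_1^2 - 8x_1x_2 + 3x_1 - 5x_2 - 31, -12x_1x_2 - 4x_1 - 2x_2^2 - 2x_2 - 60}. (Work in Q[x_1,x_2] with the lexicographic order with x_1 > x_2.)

{(-4, 1)}

Compute a lex Gröbner basis by Buchberger's algorithm.
f_1 = 2x_2^2 - 3x_2 + 1, LT = x_2^2.
f_2 = 12x_1^2 + 4x_2 - 196, LT = x_1^2.
f_3 = x_1^2 - 8x_1x_2 + 3x_1 - 5x_2 - 31, LT = x_1^2.
f_4 = -12x_1x_2 - 4x_1 - 2x_2^2 - 2x_2 - 60, LT = x_1x_2.

S(f_1,f_4): lcm = x_1x_2^2. S = -11/6x_1x_2 + 1/2x_1 - 1/6x_2^3 - 1/6x_2^2 - 5x_2.
  reduce S modulo (f_1, f_2, f_3, f_4):
  remainder 10/9x_1 - 43/9x_2 + 83/9 ≠ 0; add h_5 = 10/9x_1 - 43/9x_2 + 83/9 to the basis.

S(f_2,f_3): lcm = x_1^2. S = 8x_1x_2 - 3x_1 + 16/3x_2 + 44/3.
  reduce S modulo (f_1, f_2, f_3, f_4, h_5):
  remainder -671/30x_2 + 671/30 ≠ 0; add h_6 = -671/30x_2 + 671/30 to the basis.

The other S-polynomials (S(f_1,f_2), S(f_1,f_3), S(f_2,f_4), S(f_3,f_4), S(f_1,h_5), S(f_2,h_5), S(f_3,h_5), S(f_4,h_5), S(f_1,h_6), S(f_2,h_6), S(f_3,h_6), S(f_4,h_6), S(h_5,h_6)) all reduce to 0 modulo the current basis, so we have a Gröbner basis.
Inter-reduce: drop elements whose leading term is divisible by another's, tail-reduce, and make monic.
Reduced Gröbner basis: {x_1 + 4, x_2 - 1}.

From the last basis element, x_2 - 1 = 0, so x_2 takes values in {1}. Each choice, substituted upward through the basis, yields the corresponding point(s) of the solution set.
  x_2 = 1: the earlier basis element becomes x_1 + 4 = 0, giving x_1 = -4 — point (-4, 1).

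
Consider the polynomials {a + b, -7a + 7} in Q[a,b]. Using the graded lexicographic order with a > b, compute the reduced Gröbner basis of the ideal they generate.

G = {a - 1, b + 1}

f_1 = a + b, LT = a.
f_2 = -7a + 7, LT = a.

S(f_1,f_2): lcm = a. S = b + 1.
  leading term b: no divisor's leading term divides it; move b to the remainder.
  leading term 1: no divisor's leading term divides it; move 1 to the remainder.
  remainder b + 1 ≠ 0; add g_3 = b + 1 to the basis.

The other S-polynomials (S(f_1,g_3), S(f_2,g_3)) all reduce to 0 modulo the current basis, so we have a Gröbner basis.
Inter-reduce: drop elements whose leading term is divisible by another's, tail-reduce, and make monic.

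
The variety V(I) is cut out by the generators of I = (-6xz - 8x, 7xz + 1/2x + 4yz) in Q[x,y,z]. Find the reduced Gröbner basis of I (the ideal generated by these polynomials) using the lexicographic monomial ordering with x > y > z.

G = {x - 24/53yz, yz^2 + 4/3yz}

f_1 = -6xz - 8x, LT = xz.
f_2 = 7xz + 1/2x + 4yz, LT = xz.

S(f_1,f_2): lcm = xz. S = 53/42x - 4/7yz.
  reduce S modulo (f_1, f_2):
  remainder 53/42x - 4/7yz ≠ 0; add g_3 = 53/42x - 4/7yz to the basis.

S(f_1,g_3): lcm = xz. S = 4/3x + 24/53yz^2.
  reduce S modulo (f_1, f_2, g_3):
  remainder 24/53yz^2 + 32/53yz ≠ 0; add g_4 = 24/53yz^2 + 32/53yz to the basis.

The other S-polynomials (S(f_2,g_3), S(f_1,g_4), S(f_2,g_4), S(g_3,g_4)) all reduce to 0 modulo the current basis, so we have a Gröbner basis.
Inter-reduce: drop elements whose leading term is divisible by another's, tail-reduce, and make monic.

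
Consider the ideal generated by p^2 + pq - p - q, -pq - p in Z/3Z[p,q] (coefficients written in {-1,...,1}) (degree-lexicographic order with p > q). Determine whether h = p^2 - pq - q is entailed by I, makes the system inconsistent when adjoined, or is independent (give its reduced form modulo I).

p^2 - pq - q lies in I (it reduces to 0).

First compute the reduced Gröbner basis of I by Buchberger's algorithm.
f_1 = p^2 + pq - p - q, LT = p^2.
f_2 = -pq - p, LT = pq.

S(f_1,f_2): lcm = p^2q. S = pq^2 - p^2 - pq - q^2.
  leading term pq^2: subtract (-q)·f_2 from pq^2 - p^2 - pq - q^2 → -p^2 + pq - q^2
  leading term p^2: subtract (-1)·f_1 from -p^2 + pq - q^2 → -pq - q^2 - p - q
  leading term pq: subtract (1)·f_2 from -pq - q^2 - p - q → -q^2 - q
  leading term q^2: no divisor's leading term divides it; move -q^2 to the remainder.
  leading term q: no divisor's leading term divides it; move -q to the remainder.
  remainder -q^2 - q ≠ 0; add k_3 = -q^2 - q to the basis.

The other S-polynomials (S(f_1,k_3), S(f_2,k_3)) all reduce to 0 modulo the current basis, so we have a Gröbner basis.
Inter-reduce: drop elements whose leading term is divisible by another's, tail-reduce, and make monic.
Reduced Gröbner basis: {p^2 + p - q, pq + p, q^2 + q}.
Label its elements g_1 = p^2 + p - q, g_2 = pq + p, g_3 = q^2 + q.

Reduce h = p^2 - pq - q modulo G:
  leading term p^2: subtract (1)·g_1 from p^2 - pq - q → -pq - p
  leading term pq: subtract (-1)·g_2 from -pq - p → 0
  normal form = 0.
Since the normal form is 0, h ∈ I.

The remainder on division by a Gröbner basis is unique — it is the normal form.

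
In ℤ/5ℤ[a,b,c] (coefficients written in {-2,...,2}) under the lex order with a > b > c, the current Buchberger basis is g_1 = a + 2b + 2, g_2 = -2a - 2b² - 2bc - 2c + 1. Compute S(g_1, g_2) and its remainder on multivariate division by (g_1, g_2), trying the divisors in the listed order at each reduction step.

lcm(LM(g_1), LM(g_2)) = a.
S = (lcm/LT(g_1))·g_1 − (lcm/LT(g_2))·g_2 = -b² - bc + 2b - c.
Reduce S modulo (g_1, g_2) in that order:
  leading term b²: no divisor's leading term divides it; move -b² to the remainder.
  leading term bc: no divisor's leading term divides it; move -bc to the remainder.
  leading term b: no divisor's leading term divides it; move 2b to the remainder.
  leading term c: no divisor's leading term divides it; move -c to the remainder.
The remainder -b² - bc + 2b - c is nonzero, so it would be added as the next basis element.
An S-polynomial is built so that the two leading terms cancel; whether anything survives reduction is exactly the Gröbner-basis criterion.

S(g_1, g_2) = -b² - bc + 2b - c; remainder on division = -b² - bc + 2b - c.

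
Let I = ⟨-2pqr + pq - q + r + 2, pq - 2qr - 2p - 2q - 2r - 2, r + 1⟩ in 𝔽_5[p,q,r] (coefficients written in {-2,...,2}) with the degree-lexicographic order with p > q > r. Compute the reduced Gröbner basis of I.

G = {q² + 2q + 2, p - q + 1, r + 1}

f_1 = -2pqr + pq - q + r + 2, LT = pqr.
f_2 = pq - 2qr - 2p - 2q - 2r - 2, LT = pq.
f_3 = r + 1, LT = r.

S(f_1,f_2): lcm = pqr. S = 2qr² + 2pq + 2pr + 2qr + 2r² - 2q - r - 1.
  reduce S modulo (f_1, f_2, f_3):
  remainder 2p - 2q + 2 ≠ 0; add g_4 = 2p - 2q + 2 to the basis.

S(f_1,g_4): lcm = pqr. S = q²r + 2pq - qr - 2q + 2r - 1.
  reduce S modulo (f_1, f_2, f_3, g_4):
  remainder -q² - 2q - 2 ≠ 0; add g_5 = -q² - 2q - 2 to the basis.

The other S-polynomials (S(f_1,f_3), S(f_2,f_3), S(f_2,g_4), S(f_3,g_4), S(f_1,g_5), S(f_2,g_5), S(f_3,g_5), S(g_4,g_5)) all reduce to 0 modulo the current basis, so we have a Gröbner basis.
Inter-reduce: drop elements whose leading term is divisible by another's, tail-reduce, and make monic.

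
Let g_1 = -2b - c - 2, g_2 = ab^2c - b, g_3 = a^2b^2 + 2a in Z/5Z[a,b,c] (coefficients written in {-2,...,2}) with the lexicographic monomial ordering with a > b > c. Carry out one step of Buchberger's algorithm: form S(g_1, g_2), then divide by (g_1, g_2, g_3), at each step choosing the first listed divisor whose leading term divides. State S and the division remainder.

S(g_1, g_2) = -2abc^2 + abc + b; remainder on division = ac^3 - ac^2 - ac + 2c - 1.

lcm(LM(g_1), LM(g_2)) = ab^2c.
S = (lcm/LT(g_1))·g_1 − (lcm/LT(g_2))·g_2 = -2abc^2 + abc + b.
Reduce S modulo (g_1, g_2, g_3) in that order:
  leading term abc^2: subtract (ac^2)·g_1 from -2abc^2 + abc + b → abc + ac^3 + 2ac^2 + b
  leading term abc: subtract (2ac)·g_1 from abc + ac^3 + 2ac^2 + b → ac^3 - ac^2 - ac + b
  leading term ac^3: no divisor's leading term divides it; move ac^3 to the remainder.
  leading term ac^2: no divisor's leading term divides it; move -ac^2 to the remainder.
  leading term ac: no divisor's leading term divides it; move -ac to the remainder.
  leading term b: subtract (2)·g_1 from b → 2c - 1
  leading term c: no divisor's leading term divides it; move 2c to the remainder.
  leading term 1: no divisor's leading term divides it; move -1 to the remainder.
The remainder ac^3 - ac^2 - ac + 2c - 1 is nonzero, so it would be added as the next basis element.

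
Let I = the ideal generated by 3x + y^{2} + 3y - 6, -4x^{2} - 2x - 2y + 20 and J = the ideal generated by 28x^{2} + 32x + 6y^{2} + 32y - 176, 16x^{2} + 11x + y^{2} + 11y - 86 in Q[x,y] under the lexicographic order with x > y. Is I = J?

Two ideals are equal iff their reduced Gröbner bases coincide (the reduced basis is unique for a fixed ordering).
Buchberger on the first generating set:
f_1 = 3x + y^{2} + 3y - 6, LT = x.
f_2 = -4x^{2} - 2x - 2y + 20, LT = x^{2}.

S(f_1,f_2): lcm = x^{2}. S = \tfrac{1}{3}xy^{2} + xy - \tfrac{5}{2}x - \tfrac{1}{2}y + 5.
  reduce S modulo (f_1, f_2):
  remainder -\tfrac{1}{9}y^{4} - \tfrac{2}{3}y^{3} + \tfrac{1}{2}y^{2} + 4y ≠ 0; add g_3 = -\tfrac{1}{9}y^{4} - \tfrac{2}{3}y^{3} + \tfrac{1}{2}y^{2} + 4y to the basis.

The other S-polynomials (S(f_1,g_3), S(f_2,g_3)) all reduce to 0 modulo the current basis, so we have a Gröbner basis.
Inter-reduce: drop elements whose leading term is divisible by another's, tail-reduce, and make monic.
Reduced Gröbner basis: {x + \tfrac{1}{3}y^{2} + y - 2, y^{4} + 6y^{3} - \tfrac{9}{2}y^{2} - 36y}.

Buchberger on the second generating set:
h_1 = 28x^{2} + 32x + 6y^{2} + 32y - 176, LT = x^{2}.
h_2 = 16x^{2} + 11x + y^{2} + 11y - 86, LT = x^{2}.

S(h_1,h_2): lcm = x^{2}. S = \tfrac{51}{112}x + \tfrac{17}{112}y^{2} + \tfrac{51}{112}y - \tfrac{51}{56}.
  reduce S modulo (h_1, h_2):
  remainder \tfrac{51}{112}x + \tfrac{17}{112}y^{2} + \tfrac{51}{112}y - \tfrac{51}{56} ≠ 0; add k_3 = \tfrac{51}{112}x + \tfrac{17}{112}y^{2} + \tfrac{51}{112}y - \tfrac{51}{56} to the basis.

S(h_1,k_3): lcm = x^{2}. S = -\tfrac{1}{3}xy^{2} - xy + \tfrac{22}{7}x + \tfrac{3}{14}y^{2} + \tfrac{8}{7}y - \tfrac{44}{7}.
  reduce S modulo (h_1, h_2, k_3):
  remainder \tfrac{1}{9}y^{4} + \tfrac{2}{3}y^{3} - \tfrac{1}{2}y^{2} - 4y ≠ 0; add k_4 = \tfrac{1}{9}y^{4} + \tfrac{2}{3}y^{3} - \tfrac{1}{2}y^{2} - 4y to the basis.

The other S-polynomials (S(h_2,k_3), S(h_1,k_4), S(h_2,k_4), S(k_3,k_4)) all reduce to 0 modulo the current basis, so we have a Gröbner basis.
Inter-reduce: drop elements whose leading term is divisible by another's, tail-reduce, and make monic.
Reduced Gröbner basis: {x + \tfrac{1}{3}y^{2} + y - 2, y^{4} + 6y^{3} - \tfrac{9}{2}y^{2} - 36y}.

These coincide, so the ideals are equal.

Yes, the ideals are equal.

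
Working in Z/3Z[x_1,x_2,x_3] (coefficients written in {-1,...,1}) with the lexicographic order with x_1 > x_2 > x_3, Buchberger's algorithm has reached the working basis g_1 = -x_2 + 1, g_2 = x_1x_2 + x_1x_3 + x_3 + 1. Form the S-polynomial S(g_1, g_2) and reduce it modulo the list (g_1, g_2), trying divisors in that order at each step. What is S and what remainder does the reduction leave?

S(g_1, g_2) = -x_1x_3 - x_1 - x_3 - 1; remainder on division = -x_1x_3 - x_1 - x_3 - 1.

lcm(LM(g_1), LM(g_2)) = x_1x_2.
S = (lcm/LT(g_1))·g_1 − (lcm/LT(g_2))·g_2 = -x_1x_3 - x_1 - x_3 - 1.
Reduce S modulo (g_1, g_2) in that order:
  leading term x_1x_3: no divisor's leading term divides it; move -x_1x_3 to the remainder.
  leading term x_1: no divisor's leading term divides it; move -x_1 to the remainder.
  leading term x_3: no divisor's leading term divides it; move -x_3 to the remainder.
  leading term 1: no divisor's leading term divides it; move -1 to the remainder.
The remainder -x_1x_3 - x_1 - x_3 - 1 is nonzero, so it would be added as the next basis element.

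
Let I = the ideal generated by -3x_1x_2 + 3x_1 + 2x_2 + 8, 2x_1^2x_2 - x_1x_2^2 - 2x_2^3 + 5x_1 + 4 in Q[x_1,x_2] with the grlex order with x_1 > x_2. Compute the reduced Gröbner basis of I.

f_1 = -3x_1x_2 + 3x_1 + 2x_2 + 8, LT = x_1x_2.
f_2 = 2x_1^2x_2 - x_1x_2^2 - 2x_2^3 + 5x_1 + 4, LT = x_1^2x_2.

S(f_1,f_2): lcm = x_1^2x_2. S = 1/2x_1x_2^2 + x_2^3 - x_1^2 - 2/3x_1x_2 - 31/6x_1 - 2.
  leading term x_1x_2^2: subtract (-1/6x_2)·f_1 from 1/2x_1x_2^2 + x_2^3 - x_1^2 - 2/3x_1x_2 - 31/6x_1 - 2 → x_2^3 - x_1^2 - 1/6x_1x_2 + 1/3x_2^2 - 31/6x_1 + 4/3x_2 - 2
  leading term x_2^3: no divisor's leading term divides it; move x_2^3 to the remainder.
  leading term x_1^2: no divisor's leading term divides it; move -x_1^2 to the remainder.
  leading term x_1x_2: subtract (1/18)·f_1 from -1/6x_1x_2 + 1/3x_2^2 - 31/6x_1 + 4/3x_2 - 2 → 1/3x_2^2 - 16/3x_1 + 11/9x_2 - 22/9
  leading term x_2^2: no divisor's leading term divides it; move 1/3x_2^2 to the remainder.
  leading term x_1: no divisor's leading term divides it; move -16/3x_1 to the remainder.
  leading term x_2: no divisor's leading term divides it; move 11/9x_2 to the remainder.
  leading term 1: no divisor's leading term divides it; move -22/9 to the remainder.
  remainder x_2^3 - x_1^2 + 1/3x_2^2 - 16/3x_1 + 11/9x_2 - 22/9 ≠ 0; add g_3 = x_2^3 - x_1^2 + 1/3x_2^2 - 16/3x_1 + 11/9x_2 - 22/9 to the basis.

S(f_1,g_3): lcm = x_1x_2^3. S = x_1^3 - 4/3x_1x_2^2 - 2/3x_2^3 + 16/3x_1^2 - 11/9x_1x_2 - 8/3x_2^2 + 22/9x_1.
  leading term x_1^3: no divisor's leading term divides it; move x_1^3 to the remainder.
  leading term x_1x_2^2: subtract (4/9x_2)·f_1 from -4/3x_1x_2^2 - 2/3x_2^3 + 16/3x_1^2 - 11/9x_1x_2 - 8/3x_2^2 + 22/9x_1 → -2/3x_2^3 + 16/3x_1^2 - 23/9x_1x_2 - 32/9x_2^2 + 22/9x_1 - 32/9x_2
  leading term x_2^3: subtract (-2/3)·g_3 from -2/3x_2^3 + 16/3x_1^2 - 23/9x_1x_2 - 32/9x_2^2 + 22/9x_1 - 32/9x_2 → 14/3x_1^2 - 23/9x_1x_2 - 10/3x_2^2 - 10/9x_1 - 74/27x_2 - 44/27
  leading term x_1^2: no divisor's leading term divides it; move 14/3x_1^2 to the remainder.
  leading term x_1x_2: subtract (23/27)·f_1 from -23/9x_1x_2 - 10/3x_2^2 - 10/9x_1 - 74/27x_2 - 44/27 → -10/3x_2^2 - 11/3x_1 - 40/9x_2 - 76/9
  leading term x_2^2: no divisor's leading term divides it; move -10/3x_2^2 to the remainder.
  leading term x_1: no divisor's leading term divides it; move -11/3x_1 to the remainder.
  leading term x_2: no divisor's leading term divides it; move -40/9x_2 to the remainder.
  leading term 1: no divisor's leading term divides it; move -76/9 to the remainder.
  remainder x_1^3 + 14/3x_1^2 - 10/3x_2^2 - 11/3x_1 - 40/9x_2 - 76/9 ≠ 0; add g_4 = x_1^3 + 14/3x_1^2 - 10/3x_2^2 - 11/3x_1 - 40/9x_2 - 76/9 to the basis.

The other S-polynomials (S(f_2,g_3), S(f_1,g_4), S(f_2,g_4), S(g_3,g_4)) all reduce to 0 modulo the current basis, so we have a Gröbner basis.
Inter-reduce: drop elements whose leading term is divisible by another's, tail-reduce, and make monic.

G = {x_1^3 + 14/3x_1^2 - 10/3x_2^2 - 11/3x_1 - 40/9x_2 - 76/9, x_2^3 - x_1^2 + 1/3x_2^2 - 16/3x_1 + 11/9x_2 - 22/9, x_1x_2 - x_1 - 2/3x_2 - 8/3}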